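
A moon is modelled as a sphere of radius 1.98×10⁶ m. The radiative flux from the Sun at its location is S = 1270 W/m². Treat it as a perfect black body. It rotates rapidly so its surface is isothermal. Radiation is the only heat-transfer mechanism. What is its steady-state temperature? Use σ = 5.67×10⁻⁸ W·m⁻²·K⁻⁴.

At equilibrium, absorbed power = emitted power.
Absorbing cross-section = πr² = 1.232×10¹³ m²; emitting surface = 4πr² = 4.927×10¹³ m² (ratio 4).
S·A_cross = εσ·A_surf·T⁴  ⇒  T⁴ = S/(4σ).
T⁴ = 1.00·1270/(4·5.67×10⁻⁸) = 5.600×10⁹ K⁴.
T = (5.600×10⁹)^(1/4).

T ≈ 274 K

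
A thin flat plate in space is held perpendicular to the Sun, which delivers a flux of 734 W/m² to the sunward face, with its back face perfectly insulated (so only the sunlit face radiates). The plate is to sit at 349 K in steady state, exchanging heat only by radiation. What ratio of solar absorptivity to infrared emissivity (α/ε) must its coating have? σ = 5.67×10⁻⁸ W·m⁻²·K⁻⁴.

α/ε ≈ 1.15

Balance: αS·A = εσ·1A·T⁴ ⇒ α/ε = σT⁴/S.
α/ε = 5.67×10⁻⁸·(349)⁴/734 = 5.67×10⁻⁸·1.484×10¹⁰/734.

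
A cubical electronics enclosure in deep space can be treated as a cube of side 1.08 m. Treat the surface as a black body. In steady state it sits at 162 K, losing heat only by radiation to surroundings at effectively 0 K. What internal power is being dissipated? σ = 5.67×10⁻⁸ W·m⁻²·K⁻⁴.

Steady state: P = εσA T⁴.
A = 6L² = 6.998 m²; T⁴ = (162)⁴ = 6.887×10⁸ K⁴.
P = 1.0 × 5.67×10⁻⁸ × 6.998 × 6.887×10⁸.

P ≈ 273 W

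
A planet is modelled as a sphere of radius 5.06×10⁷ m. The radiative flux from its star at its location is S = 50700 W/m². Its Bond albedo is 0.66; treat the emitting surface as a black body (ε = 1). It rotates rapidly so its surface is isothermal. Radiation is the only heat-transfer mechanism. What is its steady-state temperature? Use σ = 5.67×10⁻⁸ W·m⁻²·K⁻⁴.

At equilibrium, absorbed power = emitted power.
Absorbing cross-section = πr² = 8.044×10¹⁵ m²; emitting surface = 4πr² = 3.217×10¹⁶ m² (ratio 4).
(1−a)S·A_cross = εσ·A_surf·T⁴  ⇒  T⁴ = (1−a)S/(4σ).
T⁴ = 0.340·50700/(4·5.67×10⁻⁸) = 7.601×10¹⁰ K⁴.
T = (7.601×10¹⁰)^(1/4).

T ≈ 525 K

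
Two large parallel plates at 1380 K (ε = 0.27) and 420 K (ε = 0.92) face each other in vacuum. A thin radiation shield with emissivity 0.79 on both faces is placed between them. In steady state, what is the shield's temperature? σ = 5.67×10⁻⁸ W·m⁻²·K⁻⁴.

In steady state the net flux on the hot side equals that on the cold side.
σ(T₁⁴−T_s⁴)/D₁ = σ(T_s⁴−T₂⁴)/D₂, with D₁ = 1/ε₁+1/ε_s−1 = 3.970, D₂ = 1/ε_s+1/ε₂−1 = 1.353.
Solve for T_s⁴: T_s⁴ = (D₂·T₁⁴ + D₁·T₂⁴)/(D₁+D₂) = 9.450×10¹¹ K⁴.

T_s ≈ 986 K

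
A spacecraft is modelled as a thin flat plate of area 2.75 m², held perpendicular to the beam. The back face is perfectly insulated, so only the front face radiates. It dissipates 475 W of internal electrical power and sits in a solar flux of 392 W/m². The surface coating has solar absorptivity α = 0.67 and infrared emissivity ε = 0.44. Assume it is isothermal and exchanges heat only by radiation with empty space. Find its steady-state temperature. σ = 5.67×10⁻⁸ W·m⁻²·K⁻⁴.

At steady state, absorbed solar power + internal power = radiated power.
Absorbed: α·S·A_cross = 0.67·392·2.750 = 722.3 W (cross-section A).
Total input = 722.3 + 475 = 1197 W.
Radiated: εσ·A_surf·T⁴ with A_surf = A = 2.750 m².
T⁴ = 1197/(0.44·5.67×10⁻⁸·2.750) = 1.745×10¹⁰ K⁴.

T ≈ 363 K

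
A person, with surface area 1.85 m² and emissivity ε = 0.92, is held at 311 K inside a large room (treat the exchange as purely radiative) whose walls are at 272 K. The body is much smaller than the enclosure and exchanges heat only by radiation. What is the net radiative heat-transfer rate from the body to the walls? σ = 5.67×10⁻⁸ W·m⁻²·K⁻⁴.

For a small grey body in a large enclosure: P_net = εσA(T_body⁴ − T_wall⁴).
A = 1.85 m²; T_body⁴ − T_wall⁴ = 9.355×10⁹ − 5.474×10⁹ = 3.881×10⁹ K⁴.
|P_net| = 0.92·5.67×10⁻⁸·1.850·3.881×10⁹.

P_net ≈ 375 W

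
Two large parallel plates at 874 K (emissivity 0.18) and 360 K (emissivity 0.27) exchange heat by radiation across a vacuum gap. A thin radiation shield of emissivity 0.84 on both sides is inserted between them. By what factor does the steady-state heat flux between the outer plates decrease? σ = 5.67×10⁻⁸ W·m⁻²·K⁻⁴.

Without shield: q₀ = σΔ(T⁴)/(1/ε₁+1/ε₂−1) with denominator 8.259.
With shield the two gaps are in series; the resistances add: (1/ε₁+1/ε_s−1)+(1/ε_s+1/ε₂−1) = 5.746+3.894 = 9.640.
Heat-flux ratio q₀/q = 9.640/8.259.

factor ≈ 1.17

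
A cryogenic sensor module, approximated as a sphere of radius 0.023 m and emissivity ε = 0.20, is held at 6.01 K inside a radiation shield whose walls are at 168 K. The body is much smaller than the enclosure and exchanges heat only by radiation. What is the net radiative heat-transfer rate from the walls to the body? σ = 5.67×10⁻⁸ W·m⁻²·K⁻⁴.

For a small grey body in a large enclosure: P_net = εσA(T_body⁴ − T_wall⁴).
A = 4πr² = 0.006648 m²; T_body⁴ − T_wall⁴ = 1305 − 7.966×10⁸ = -7.966×10⁸ K⁴.
|P_net| = 0.20·5.67×10⁻⁸·0.006648·7.966×10⁸.

P_net ≈ 0.0601 W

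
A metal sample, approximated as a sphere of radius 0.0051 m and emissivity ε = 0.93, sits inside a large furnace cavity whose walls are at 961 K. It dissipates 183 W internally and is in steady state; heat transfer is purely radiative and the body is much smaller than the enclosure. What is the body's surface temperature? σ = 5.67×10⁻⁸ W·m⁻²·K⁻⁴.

T ≈ 1840 K

For a small grey body in a large enclosure, net radiated power = εσA(T⁴ − T_w⁴).
Steady state: P = εσA(T⁴ − T_w⁴) with A = 4πr² = 3.269×10⁻⁴ m².
T⁴ = P/(εσA) + T_w⁴ = 183/(0.93·5.67×10⁻⁸·3.269×10⁻⁴) + (961)⁴
    = 1.062×10¹³ + 8.529×10¹¹ = 1.147×10¹³ K⁴.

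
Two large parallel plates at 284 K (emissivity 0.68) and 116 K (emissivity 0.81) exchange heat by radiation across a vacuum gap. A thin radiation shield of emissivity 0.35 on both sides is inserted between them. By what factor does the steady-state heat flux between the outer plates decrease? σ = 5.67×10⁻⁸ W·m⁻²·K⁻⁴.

factor ≈ 3.76

Without shield: q₀ = σΔ(T⁴)/(1/ε₁+1/ε₂−1) with denominator 1.705.
With shield the two gaps are in series; the resistances add: (1/ε₁+1/ε_s−1)+(1/ε_s+1/ε₂−1) = 3.328+3.092 = 6.419.
Heat-flux ratio q₀/q = 6.419/1.705.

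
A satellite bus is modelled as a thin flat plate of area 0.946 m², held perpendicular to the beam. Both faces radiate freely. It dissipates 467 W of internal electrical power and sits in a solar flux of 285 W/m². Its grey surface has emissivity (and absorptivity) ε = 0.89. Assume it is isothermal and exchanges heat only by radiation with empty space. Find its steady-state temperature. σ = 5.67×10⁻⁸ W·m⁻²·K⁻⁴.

At steady state, absorbed solar power + internal power = radiated power.
Absorbed: α·S·A_cross = 0.89·285·0.9460 = 240.0 W (cross-section A).
Total input = 240.0 + 467 = 707.0 W.
Radiated: εσ·A_surf·T⁴ with A_surf = 2A = 1.892 m².
T⁴ = 707.0/(0.89·5.67×10⁻⁸·1.892) = 7.405×10⁹ K⁴.

T ≈ 293 K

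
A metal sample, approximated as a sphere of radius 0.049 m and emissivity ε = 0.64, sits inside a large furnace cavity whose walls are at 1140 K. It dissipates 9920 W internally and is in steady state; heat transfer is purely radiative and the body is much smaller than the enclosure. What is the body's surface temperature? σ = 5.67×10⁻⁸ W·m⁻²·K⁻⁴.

T ≈ 1810 K

For a small grey body in a large enclosure, net radiated power = εσA(T⁴ − T_w⁴).
Steady state: P = εσA(T⁴ − T_w⁴) with A = 4πr² = 0.03017 m².
T⁴ = P/(εσA) + T_w⁴ = 9920/(0.64·5.67×10⁻⁸·0.03017) + (1140)⁴
    = 9.060×10¹² + 1.689×10¹² = 1.075×10¹³ K⁴.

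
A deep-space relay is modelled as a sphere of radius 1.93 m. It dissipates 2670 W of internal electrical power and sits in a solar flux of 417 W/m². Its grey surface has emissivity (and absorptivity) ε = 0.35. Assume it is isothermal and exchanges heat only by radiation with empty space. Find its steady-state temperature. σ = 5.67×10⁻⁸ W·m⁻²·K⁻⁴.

At steady state, absorbed solar power + internal power = radiated power.
Absorbed: α·S·A_cross = 0.35·417·11.70 = 1708 W (cross-section πr²).
Total input = 1708 + 2670 = 4378 W.
Radiated: εσ·A_surf·T⁴ with A_surf = 4πr² = 46.81 m².
T⁴ = 4378/(0.35·5.67×10⁻⁸·46.81) = 4.713×10⁹ K⁴.

T ≈ 262 K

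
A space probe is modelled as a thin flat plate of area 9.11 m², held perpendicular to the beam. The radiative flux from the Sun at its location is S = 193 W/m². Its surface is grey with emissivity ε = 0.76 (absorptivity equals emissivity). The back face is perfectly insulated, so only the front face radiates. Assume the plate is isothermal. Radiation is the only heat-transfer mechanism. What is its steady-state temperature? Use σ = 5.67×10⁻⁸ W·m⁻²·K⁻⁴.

T ≈ 242 K

At equilibrium, absorbed power = emitted power.
Absorbing cross-section = A = 9.110 m²; emitting surface = A = 9.110 m² (ratio 1).
εS·A_cross = εσ·A_surf·T⁴  ⇒  T⁴ = S/(1σ)   (ε cancels).
T⁴ = 193/(1·5.67×10⁻⁸) = 3.404×10⁹ K⁴.
T = (3.404×10⁹)^(1/4).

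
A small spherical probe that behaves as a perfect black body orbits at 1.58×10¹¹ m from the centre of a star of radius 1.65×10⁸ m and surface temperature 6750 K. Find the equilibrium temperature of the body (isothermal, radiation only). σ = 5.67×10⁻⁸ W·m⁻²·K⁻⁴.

T ≈ 154 K

The star's surface emits σT_*⁴; at distance d the flux is S = σT_*⁴(R_*/d)².
S = 5.67×10⁻⁸·(6750)⁴·(1.65×10⁸/1.58×10¹¹)² = 128.4 W/m².
For an isothermal sphere T⁴ = (1−a)S/(4σ) = 5.660×10⁸ K⁴.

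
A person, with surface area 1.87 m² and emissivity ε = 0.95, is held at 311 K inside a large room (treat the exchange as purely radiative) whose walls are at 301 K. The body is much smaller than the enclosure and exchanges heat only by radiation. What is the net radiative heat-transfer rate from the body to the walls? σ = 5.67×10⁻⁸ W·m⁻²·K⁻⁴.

P_net ≈ 115 W

For a small grey body in a large enclosure: P_net = εσA(T_body⁴ − T_wall⁴).
A = 1.87 m²; T_body⁴ − T_wall⁴ = 9.355×10⁹ − 8.209×10⁹ = 1.146×10⁹ K⁴.
|P_net| = 0.95·5.67×10⁻⁸·1.870·1.146×10⁹.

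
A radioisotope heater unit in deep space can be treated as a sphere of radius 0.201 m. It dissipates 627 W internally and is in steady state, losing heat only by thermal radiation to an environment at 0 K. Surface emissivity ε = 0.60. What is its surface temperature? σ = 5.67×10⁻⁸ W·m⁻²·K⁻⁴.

Steady state: internal power = radiated power, P = εσA T⁴.
Radiating area A = 4πr² = 0.5077 m².
T⁴ = P/(εσA) = 627/(0.60·5.67×10⁻⁸·0.5077) = 3.630×10¹⁰ K⁴.
T = (3.630×10¹⁰)^(1/4).

T ≈ 436 K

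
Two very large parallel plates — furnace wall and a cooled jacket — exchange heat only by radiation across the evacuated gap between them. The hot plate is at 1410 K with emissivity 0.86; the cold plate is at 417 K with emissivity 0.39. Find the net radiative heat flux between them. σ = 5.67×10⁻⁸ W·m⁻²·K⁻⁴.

q ≈ 81600 W/m²

For two infinite grey parallel plates, q = σ(T₁⁴ − T₂⁴)/(1/ε₁ + 1/ε₂ − 1).
T₁⁴ − T₂⁴ = 3.953×10¹² − 3.024×10¹⁰ = 3.922×10¹² K⁴.
1/ε₁ + 1/ε₂ − 1 = 1.163 + 2.564 − 1 = 2.727.
q = 5.67×10⁻⁸ × 3.922×10¹² / 2.727.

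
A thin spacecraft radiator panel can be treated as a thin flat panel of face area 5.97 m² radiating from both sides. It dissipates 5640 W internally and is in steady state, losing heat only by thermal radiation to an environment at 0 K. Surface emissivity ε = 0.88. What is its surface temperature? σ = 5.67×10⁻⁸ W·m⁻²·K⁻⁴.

T ≈ 312 K

Steady state: internal power = radiated power, P = εσA T⁴.
Radiating area A = 2·5.97 = 11.94 m².
T⁴ = P/(εσA) = 5640/(0.88·5.67×10⁻⁸·11.94) = 9.467×10⁹ K⁴.
T = (9.467×10⁹)^(1/4).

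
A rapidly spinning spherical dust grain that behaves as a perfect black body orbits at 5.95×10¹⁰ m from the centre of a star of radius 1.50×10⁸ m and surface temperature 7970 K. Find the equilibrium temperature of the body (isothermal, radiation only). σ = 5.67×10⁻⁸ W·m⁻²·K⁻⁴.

T ≈ 283 K

The star's surface emits σT_*⁴; at distance d the flux is S = σT_*⁴(R_*/d)².
S = 5.67×10⁻⁸·(7970)⁴·(1.50×10⁸/5.95×10¹⁰)² = 1454 W/m².
For an isothermal sphere T⁴ = (1−a)S/(4σ) = 6.411×10⁹ K⁴.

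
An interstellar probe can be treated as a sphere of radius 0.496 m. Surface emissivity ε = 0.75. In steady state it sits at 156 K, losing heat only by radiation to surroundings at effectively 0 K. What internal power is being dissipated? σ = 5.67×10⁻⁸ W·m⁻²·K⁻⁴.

Steady state: P = εσA T⁴.
A = 4πr² = 3.092 m²; T⁴ = (156)⁴ = 5.922×10⁸ K⁴.
P = 0.75 × 5.67×10⁻⁸ × 3.092 × 5.922×10⁸.

P ≈ 77.9 W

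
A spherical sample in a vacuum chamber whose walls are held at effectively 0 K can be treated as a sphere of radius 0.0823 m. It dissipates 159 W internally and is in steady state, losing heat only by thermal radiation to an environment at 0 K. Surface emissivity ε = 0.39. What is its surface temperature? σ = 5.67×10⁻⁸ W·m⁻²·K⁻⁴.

T ≈ 539 K

Steady state: internal power = radiated power, P = εσA T⁴.
Radiating area A = 4πr² = 0.08512 m².
T⁴ = P/(εσA) = 159/(0.39·5.67×10⁻⁸·0.08512) = 8.448×10¹⁰ K⁴.
T = (8.448×10¹⁰)^(1/4).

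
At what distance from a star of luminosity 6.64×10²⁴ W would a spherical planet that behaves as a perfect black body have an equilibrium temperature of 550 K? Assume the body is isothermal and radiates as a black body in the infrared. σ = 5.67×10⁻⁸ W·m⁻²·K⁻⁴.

d ≈ 5.05×10⁹ m

For an isothermal black-emitting sphere, (1−a)S·πr² = σ·4πr²·T⁴ ⇒ S = 4σT⁴/(1−a).
S = 4·5.67×10⁻⁸·(550)⁴/1.00 = 20750 W/m².
Flux falls as S = L/(4πd²), so d = √(L/(4πS)) = √(6.64×10²⁴/(4π·20750)).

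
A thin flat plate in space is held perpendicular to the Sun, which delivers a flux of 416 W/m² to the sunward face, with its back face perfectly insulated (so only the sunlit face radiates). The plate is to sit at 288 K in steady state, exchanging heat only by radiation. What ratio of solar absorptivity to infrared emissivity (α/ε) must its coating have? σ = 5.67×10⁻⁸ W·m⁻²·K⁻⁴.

Balance: αS·A = εσ·1A·T⁴ ⇒ α/ε = σT⁴/S.
α/ε = 5.67×10⁻⁸·(288)⁴/416 = 5.67×10⁻⁸·6.880×10⁹/416.

α/ε ≈ 0.938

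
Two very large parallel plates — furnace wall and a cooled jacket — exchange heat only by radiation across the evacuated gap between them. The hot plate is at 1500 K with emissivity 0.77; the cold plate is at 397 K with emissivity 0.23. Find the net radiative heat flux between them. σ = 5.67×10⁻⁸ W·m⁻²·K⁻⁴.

q ≈ 61500 W/m²

For two infinite grey parallel plates, q = σ(T₁⁴ − T₂⁴)/(1/ε₁ + 1/ε₂ − 1).
T₁⁴ − T₂⁴ = 5.062×10¹² − 2.484×10¹⁰ = 5.038×10¹² K⁴.
1/ε₁ + 1/ε₂ − 1 = 1.299 + 4.348 − 1 = 4.647.
q = 5.67×10⁻⁸ × 5.038×10¹² / 4.647.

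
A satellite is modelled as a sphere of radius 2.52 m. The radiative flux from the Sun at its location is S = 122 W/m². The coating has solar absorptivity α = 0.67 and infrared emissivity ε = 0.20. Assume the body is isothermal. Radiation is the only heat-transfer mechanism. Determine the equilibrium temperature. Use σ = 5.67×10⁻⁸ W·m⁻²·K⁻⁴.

T ≈ 206 K

At equilibrium, absorbed power = emitted power.
Absorbing cross-section = πr² = 19.95 m²; emitting surface = 4πr² = 79.80 m² (ratio 4).
αS·A_cross = εσ·A_surf·T⁴  ⇒  T⁴ = αS/(ε·4σ).
T⁴ = 0.670·122/(0.20·4·5.67×10⁻⁸) = 1.802×10⁹ K⁴.
T = (1.802×10⁹)^(1/4).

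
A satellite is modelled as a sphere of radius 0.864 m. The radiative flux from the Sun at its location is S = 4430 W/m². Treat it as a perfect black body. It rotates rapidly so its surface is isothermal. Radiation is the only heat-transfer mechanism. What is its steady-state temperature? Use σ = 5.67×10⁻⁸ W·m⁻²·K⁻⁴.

At equilibrium, absorbed power = emitted power.
Absorbing cross-section = πr² = 2.345 m²; emitting surface = 4πr² = 9.381 m² (ratio 4).
S·A_cross = εσ·A_surf·T⁴  ⇒  T⁴ = S/(4σ).
T⁴ = 1.00·4430/(4·5.67×10⁻⁸) = 1.953×10¹⁰ K⁴.
T = (1.953×10¹⁰)^(1/4).

T ≈ 374 K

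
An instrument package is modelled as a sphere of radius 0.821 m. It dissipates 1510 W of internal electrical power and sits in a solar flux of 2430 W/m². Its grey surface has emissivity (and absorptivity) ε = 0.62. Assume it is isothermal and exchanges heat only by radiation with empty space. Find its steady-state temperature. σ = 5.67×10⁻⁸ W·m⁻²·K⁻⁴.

T ≈ 354 K

At steady state, absorbed solar power + internal power = radiated power.
Absorbed: α·S·A_cross = 0.62·2430·2.118 = 3190 W (cross-section πr²).
Total input = 3190 + 1510 = 4700 W.
Radiated: εσ·A_surf·T⁴ with A_surf = 4πr² = 8.470 m².
T⁴ = 4700/(0.62·5.67×10⁻⁸·8.470) = 1.579×10¹⁰ K⁴.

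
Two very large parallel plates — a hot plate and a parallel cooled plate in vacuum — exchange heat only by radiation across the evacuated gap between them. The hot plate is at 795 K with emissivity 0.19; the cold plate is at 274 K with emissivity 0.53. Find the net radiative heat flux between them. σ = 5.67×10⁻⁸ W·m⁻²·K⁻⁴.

For two infinite grey parallel plates, q = σ(T₁⁴ − T₂⁴)/(1/ε₁ + 1/ε₂ − 1).
T₁⁴ − T₂⁴ = 3.995×10¹¹ − 5.636×10⁹ = 3.938×10¹¹ K⁴.
1/ε₁ + 1/ε₂ − 1 = 5.263 + 1.887 − 1 = 6.150.
q = 5.67×10⁻⁸ × 3.938×10¹¹ / 6.150.

q ≈ 3630 W/m²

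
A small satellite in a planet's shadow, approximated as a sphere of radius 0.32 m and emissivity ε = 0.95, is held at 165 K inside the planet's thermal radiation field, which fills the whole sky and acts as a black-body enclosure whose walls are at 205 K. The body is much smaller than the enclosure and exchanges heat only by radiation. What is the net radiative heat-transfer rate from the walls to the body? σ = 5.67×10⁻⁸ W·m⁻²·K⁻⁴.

For a small grey body in a large enclosure: P_net = εσA(T_body⁴ − T_wall⁴).
A = 4πr² = 1.287 m²; T_body⁴ − T_wall⁴ = 7.412×10⁸ − 1.766×10⁹ = -1.025×10⁹ K⁴.
|P_net| = 0.95·5.67×10⁻⁸·1.287·1.025×10⁹.

P_net ≈ 71.0 W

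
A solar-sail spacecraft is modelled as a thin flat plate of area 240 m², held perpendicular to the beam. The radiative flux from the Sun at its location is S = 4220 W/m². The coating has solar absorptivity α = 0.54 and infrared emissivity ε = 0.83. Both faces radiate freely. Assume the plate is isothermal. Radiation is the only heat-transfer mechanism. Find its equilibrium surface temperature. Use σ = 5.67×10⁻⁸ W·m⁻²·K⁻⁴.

At equilibrium, absorbed power = emitted power.
Absorbing cross-section = A = 240.0 m²; emitting surface = 2A = 480.0 m² (ratio 2).
αS·A_cross = εσ·A_surf·T⁴  ⇒  T⁴ = αS/(ε·2σ).
T⁴ = 0.540·4220/(0.83·2·5.67×10⁻⁸) = 2.421×10¹⁰ K⁴.
T = (2.421×10¹⁰)^(1/4).

T ≈ 394 K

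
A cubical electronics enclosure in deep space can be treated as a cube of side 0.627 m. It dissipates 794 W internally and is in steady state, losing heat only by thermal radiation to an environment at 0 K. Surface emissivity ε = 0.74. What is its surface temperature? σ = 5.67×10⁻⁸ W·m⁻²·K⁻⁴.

T ≈ 299 K

Steady state: internal power = radiated power, P = εσA T⁴.
Radiating area A = 6L² = 2.359 m².
T⁴ = P/(εσA) = 794/(0.74·5.67×10⁻⁸·2.359) = 8.023×10⁹ K⁴.
T = (8.023×10⁹)^(1/4).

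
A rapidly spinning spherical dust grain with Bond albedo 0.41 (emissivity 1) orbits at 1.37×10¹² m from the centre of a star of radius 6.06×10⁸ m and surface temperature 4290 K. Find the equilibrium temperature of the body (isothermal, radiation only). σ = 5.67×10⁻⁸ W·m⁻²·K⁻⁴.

T ≈ 55.9 K

The star's surface emits σT_*⁴; at distance d the flux is S = σT_*⁴(R_*/d)².
S = 5.67×10⁻⁸·(4290)⁴·(6.06×10⁸/1.37×10¹²)² = 3.758 W/m².
For an isothermal sphere T⁴ = (1−a)S/(4σ) = 9.775×10⁶ K⁴.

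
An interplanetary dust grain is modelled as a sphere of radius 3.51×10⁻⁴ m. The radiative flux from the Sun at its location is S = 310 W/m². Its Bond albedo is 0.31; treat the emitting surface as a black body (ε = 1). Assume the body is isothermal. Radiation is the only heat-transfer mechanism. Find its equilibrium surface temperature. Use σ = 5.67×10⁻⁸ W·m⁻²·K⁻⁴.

At equilibrium, absorbed power = emitted power.
Absorbing cross-section = πr² = 3.870×10⁻⁷ m²; emitting surface = 4πr² = 1.548×10⁻⁶ m² (ratio 4).
(1−a)S·A_cross = εσ·A_surf·T⁴  ⇒  T⁴ = (1−a)S/(4σ).
T⁴ = 0.690·310/(4·5.67×10⁻⁸) = 9.431×10⁸ K⁴.
T = (9.431×10⁸)^(1/4).

T ≈ 175 K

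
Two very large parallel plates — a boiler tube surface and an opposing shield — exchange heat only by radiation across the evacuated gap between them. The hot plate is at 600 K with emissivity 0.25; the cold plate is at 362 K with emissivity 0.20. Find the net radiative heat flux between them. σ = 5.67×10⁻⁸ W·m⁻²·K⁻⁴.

q ≈ 797 W/m²

For two infinite grey parallel plates, q = σ(T₁⁴ − T₂⁴)/(1/ε₁ + 1/ε₂ − 1).
T₁⁴ − T₂⁴ = 1.296×10¹¹ − 1.717×10¹⁰ = 1.124×10¹¹ K⁴.
1/ε₁ + 1/ε₂ − 1 = 4.000 + 5.000 − 1 = 8.000.
q = 5.67×10⁻⁸ × 1.124×10¹¹ / 8.000.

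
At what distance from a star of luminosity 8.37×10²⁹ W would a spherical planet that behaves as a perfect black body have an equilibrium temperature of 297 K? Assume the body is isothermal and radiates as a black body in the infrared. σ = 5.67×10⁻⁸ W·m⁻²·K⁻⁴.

d ≈ 6.14×10¹² m

For an isothermal black-emitting sphere, (1−a)S·πr² = σ·4πr²·T⁴ ⇒ S = 4σT⁴/(1−a).
S = 4·5.67×10⁻⁸·(297)⁴/1.00 = 1765 W/m².
Flux falls as S = L/(4πd²), so d = √(L/(4πS)) = √(8.37×10²⁹/(4π·1765)).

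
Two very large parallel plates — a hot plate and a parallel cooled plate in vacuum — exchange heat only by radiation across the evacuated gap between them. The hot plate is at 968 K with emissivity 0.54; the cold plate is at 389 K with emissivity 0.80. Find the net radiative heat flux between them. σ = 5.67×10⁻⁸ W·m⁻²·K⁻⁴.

q ≈ 23100 W/m²

For two infinite grey parallel plates, q = σ(T₁⁴ − T₂⁴)/(1/ε₁ + 1/ε₂ − 1).
T₁⁴ − T₂⁴ = 8.780×10¹¹ − 2.290×10¹⁰ = 8.551×10¹¹ K⁴.
1/ε₁ + 1/ε₂ − 1 = 1.852 + 1.250 − 1 = 2.102.
q = 5.67×10⁻⁸ × 8.551×10¹¹ / 2.102.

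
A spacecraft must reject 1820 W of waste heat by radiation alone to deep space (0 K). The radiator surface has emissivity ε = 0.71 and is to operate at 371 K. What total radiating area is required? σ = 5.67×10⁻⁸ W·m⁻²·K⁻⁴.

P = εσA T⁴ ⇒ A = P/(εσT⁴).
T⁴ = 1.895×10¹⁰ K⁴.
A = 1820/(0.71 × 5.67×10⁻⁸ × 1.895×10¹⁰).

A ≈ 2.39 m²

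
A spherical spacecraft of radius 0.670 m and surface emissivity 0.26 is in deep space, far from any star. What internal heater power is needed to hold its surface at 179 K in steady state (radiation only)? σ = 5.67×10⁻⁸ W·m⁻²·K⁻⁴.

P = εσ·4πr²·T⁴.
4πr² = 5.641 m²; T⁴ = 1.027×10⁹ K⁴.
P = 0.26·5.67×10⁻⁸·5.641·1.027×10⁹.

P ≈ 85.4 W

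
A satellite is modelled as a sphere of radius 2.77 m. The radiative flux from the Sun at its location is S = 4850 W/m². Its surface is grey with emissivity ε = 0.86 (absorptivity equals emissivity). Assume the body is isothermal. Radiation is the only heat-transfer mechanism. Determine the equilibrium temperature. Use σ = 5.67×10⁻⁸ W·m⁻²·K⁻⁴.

T ≈ 382 K

At equilibrium, absorbed power = emitted power.
Absorbing cross-section = πr² = 24.11 m²; emitting surface = 4πr² = 96.42 m² (ratio 4).
εS·A_cross = εσ·A_surf·T⁴  ⇒  T⁴ = S/(4σ)   (ε cancels).
T⁴ = 4850/(4·5.67×10⁻⁸) = 2.138×10¹⁰ K⁴.
T = (2.138×10¹⁰)^(1/4).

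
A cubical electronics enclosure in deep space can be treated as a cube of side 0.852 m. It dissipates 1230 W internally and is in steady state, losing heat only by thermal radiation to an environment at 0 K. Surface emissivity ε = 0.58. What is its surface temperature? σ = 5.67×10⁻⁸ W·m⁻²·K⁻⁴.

T ≈ 304 K

Steady state: internal power = radiated power, P = εσA T⁴.
Radiating area A = 6L² = 4.355 m².
T⁴ = P/(εσA) = 1230/(0.58·5.67×10⁻⁸·4.355) = 8.587×10⁹ K⁴.
T = (8.587×10⁹)^(1/4).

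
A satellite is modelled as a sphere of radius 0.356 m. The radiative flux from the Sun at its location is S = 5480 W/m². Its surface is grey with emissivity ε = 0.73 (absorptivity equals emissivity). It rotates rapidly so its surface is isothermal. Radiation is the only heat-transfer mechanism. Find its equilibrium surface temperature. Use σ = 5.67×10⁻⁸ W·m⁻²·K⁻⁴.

T ≈ 394 K

At equilibrium, absorbed power = emitted power.
Absorbing cross-section = πr² = 0.3982 m²; emitting surface = 4πr² = 1.593 m² (ratio 4).
εS·A_cross = εσ·A_surf·T⁴  ⇒  T⁴ = S/(4σ)   (ε cancels).
T⁴ = 5480/(4·5.67×10⁻⁸) = 2.416×10¹⁰ K⁴.
T = (2.416×10¹⁰)^(1/4).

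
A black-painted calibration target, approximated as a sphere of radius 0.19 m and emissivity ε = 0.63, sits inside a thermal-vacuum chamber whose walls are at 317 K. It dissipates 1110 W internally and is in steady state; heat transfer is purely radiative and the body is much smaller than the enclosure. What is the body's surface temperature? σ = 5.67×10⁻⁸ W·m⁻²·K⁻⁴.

For a small grey body in a large enclosure, net radiated power = εσA(T⁴ − T_w⁴).
Steady state: P = εσA(T⁴ − T_w⁴) with A = 4πr² = 0.4536 m².
T⁴ = P/(εσA) + T_w⁴ = 1110/(0.63·5.67×10⁻⁸·0.4536) + (317)⁴
    = 6.850×10¹⁰ + 1.010×10¹⁰ = 7.860×10¹⁰ K⁴.

T ≈ 529 K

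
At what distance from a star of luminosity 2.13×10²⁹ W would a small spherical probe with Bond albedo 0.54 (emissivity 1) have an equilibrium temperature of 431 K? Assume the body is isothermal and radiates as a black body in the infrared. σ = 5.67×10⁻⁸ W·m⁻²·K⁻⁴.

For an isothermal black-emitting sphere, (1−a)S·πr² = σ·4πr²·T⁴ ⇒ S = 4σT⁴/(1−a).
S = 4·5.67×10⁻⁸·(431)⁴/0.460 = 17010 W/m².
Flux falls as S = L/(4πd²), so d = √(L/(4πS)) = √(2.13×10²⁹/(4π·17010)).

d ≈ 9.98×10¹¹ m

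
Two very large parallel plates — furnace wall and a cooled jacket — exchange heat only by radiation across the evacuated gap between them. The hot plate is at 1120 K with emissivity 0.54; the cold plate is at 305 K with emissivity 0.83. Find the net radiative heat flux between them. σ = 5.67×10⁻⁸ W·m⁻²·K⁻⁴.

For two infinite grey parallel plates, q = σ(T₁⁴ − T₂⁴)/(1/ε₁ + 1/ε₂ − 1).
T₁⁴ − T₂⁴ = 1.574×10¹² − 8.654×10⁹ = 1.565×10¹² K⁴.
1/ε₁ + 1/ε₂ − 1 = 1.852 + 1.205 − 1 = 2.057.
q = 5.67×10⁻⁸ × 1.565×10¹² / 2.057.

q ≈ 43100 W/m²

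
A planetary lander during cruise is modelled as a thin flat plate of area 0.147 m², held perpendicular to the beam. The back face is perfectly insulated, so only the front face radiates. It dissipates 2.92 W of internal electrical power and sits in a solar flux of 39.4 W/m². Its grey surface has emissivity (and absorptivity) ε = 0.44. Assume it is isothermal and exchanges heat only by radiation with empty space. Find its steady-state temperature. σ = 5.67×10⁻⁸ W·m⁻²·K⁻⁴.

T ≈ 197 K

At steady state, absorbed solar power + internal power = radiated power.
Absorbed: α·S·A_cross = 0.44·39.4·0.1470 = 2.548 W (cross-section A).
Total input = 2.548 + 2.92 = 5.468 W.
Radiated: εσ·A_surf·T⁴ with A_surf = A = 0.1470 m².
T⁴ = 5.468/(0.44·5.67×10⁻⁸·0.1470) = 1.491×10⁹ K⁴.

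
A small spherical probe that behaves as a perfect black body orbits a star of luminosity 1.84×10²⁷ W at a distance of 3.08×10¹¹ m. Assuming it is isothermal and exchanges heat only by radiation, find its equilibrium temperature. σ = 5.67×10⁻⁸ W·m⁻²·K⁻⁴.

First find the stellar flux at distance d: S = L/(4πd²) = 1.84×10²⁷/(4π·(3.08×10¹¹)²) = 1543 W/m².
For an isothermal sphere, absorbed (1−a)S·πr² = emitted σ·4πr²·T⁴, so T⁴ = (1−a)S/(4σ).
T⁴ = 1.00·1543/(4·5.67×10⁻⁸) = 6.806×10⁹ K⁴.

T ≈ 287 K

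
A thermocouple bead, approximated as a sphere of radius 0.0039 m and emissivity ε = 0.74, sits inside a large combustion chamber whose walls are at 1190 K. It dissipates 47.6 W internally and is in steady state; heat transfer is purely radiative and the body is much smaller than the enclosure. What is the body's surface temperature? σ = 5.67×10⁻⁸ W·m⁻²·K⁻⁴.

T ≈ 1680 K

For a small grey body in a large enclosure, net radiated power = εσA(T⁴ − T_w⁴).
Steady state: P = εσA(T⁴ − T_w⁴) with A = 4πr² = 1.911×10⁻⁴ m².
T⁴ = P/(εσA) + T_w⁴ = 47.6/(0.74·5.67×10⁻⁸·1.911×10⁻⁴) + (1190)⁴
    = 5.935×10¹² + 2.005×10¹² = 7.941×10¹² K⁴.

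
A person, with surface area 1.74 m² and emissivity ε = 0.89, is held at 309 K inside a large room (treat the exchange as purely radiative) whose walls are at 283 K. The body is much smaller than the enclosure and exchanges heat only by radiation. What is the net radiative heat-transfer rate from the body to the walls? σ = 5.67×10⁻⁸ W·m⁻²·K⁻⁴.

For a small grey body in a large enclosure: P_net = εσA(T_body⁴ − T_wall⁴).
A = 1.74 m²; T_body⁴ − T_wall⁴ = 9.117×10⁹ − 6.414×10⁹ = 2.702×10⁹ K⁴.
|P_net| = 0.89·5.67×10⁻⁸·1.740·2.702×10⁹.

P_net ≈ 237 W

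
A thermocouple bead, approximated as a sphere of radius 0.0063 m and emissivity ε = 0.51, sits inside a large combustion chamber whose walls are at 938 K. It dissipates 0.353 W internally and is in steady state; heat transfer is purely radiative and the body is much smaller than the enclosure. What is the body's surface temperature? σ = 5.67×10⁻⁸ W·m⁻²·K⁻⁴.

For a small grey body in a large enclosure, net radiated power = εσA(T⁴ − T_w⁴).
Steady state: P = εσA(T⁴ − T_w⁴) with A = 4πr² = 4.988×10⁻⁴ m².
T⁴ = P/(εσA) + T_w⁴ = 0.353/(0.51·5.67×10⁻⁸·4.988×10⁻⁴) + (938)⁴
    = 2.448×10¹⁰ + 7.741×10¹¹ = 7.986×10¹¹ K⁴.

T ≈ 945 K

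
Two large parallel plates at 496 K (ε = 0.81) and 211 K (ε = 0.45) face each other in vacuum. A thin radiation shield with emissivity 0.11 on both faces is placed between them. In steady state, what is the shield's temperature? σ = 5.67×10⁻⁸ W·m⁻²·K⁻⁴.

In steady state the net flux on the hot side equals that on the cold side.
σ(T₁⁴−T_s⁴)/D₁ = σ(T_s⁴−T₂⁴)/D₂, with D₁ = 1/ε₁+1/ε_s−1 = 9.325, D₂ = 1/ε_s+1/ε₂−1 = 10.31.
Solve for T_s⁴: T_s⁴ = (D₂·T₁⁴ + D₁·T₂⁴)/(D₁+D₂) = 3.273×10¹⁰ K⁴.

T_s ≈ 425 K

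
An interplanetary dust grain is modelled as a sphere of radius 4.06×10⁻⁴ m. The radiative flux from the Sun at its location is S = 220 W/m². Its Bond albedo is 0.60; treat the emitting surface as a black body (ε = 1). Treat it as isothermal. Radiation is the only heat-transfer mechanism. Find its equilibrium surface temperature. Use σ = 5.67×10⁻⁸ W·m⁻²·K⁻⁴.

T ≈ 140 K

At equilibrium, absorbed power = emitted power.
Absorbing cross-section = πr² = 5.178×10⁻⁷ m²; emitting surface = 4πr² = 2.071×10⁻⁶ m² (ratio 4).
(1−a)S·A_cross = εσ·A_surf·T⁴  ⇒  T⁴ = (1−a)S/(4σ).
T⁴ = 0.400·220/(4·5.67×10⁻⁸) = 3.880×10⁸ K⁴.
T = (3.880×10⁸)^(1/4).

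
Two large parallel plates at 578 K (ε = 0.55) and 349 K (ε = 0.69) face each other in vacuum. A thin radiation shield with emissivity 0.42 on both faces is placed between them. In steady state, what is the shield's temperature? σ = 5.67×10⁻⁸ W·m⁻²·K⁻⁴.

T_s ≈ 495 K

In steady state the net flux on the hot side equals that on the cold side.
σ(T₁⁴−T_s⁴)/D₁ = σ(T_s⁴−T₂⁴)/D₂, with D₁ = 1/ε₁+1/ε_s−1 = 3.199, D₂ = 1/ε_s+1/ε₂−1 = 2.830.
Solve for T_s⁴: T_s⁴ = (D₂·T₁⁴ + D₁·T₂⁴)/(D₁+D₂) = 6.026×10¹⁰ K⁴.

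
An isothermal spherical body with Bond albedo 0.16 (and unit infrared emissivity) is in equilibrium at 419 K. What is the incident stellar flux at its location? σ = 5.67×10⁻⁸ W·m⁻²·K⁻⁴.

(1−a)S·πr² = σ·4πr²·T⁴ ⇒ S = 4σT⁴/(1−a).
S = 4·5.67×10⁻⁸·3.082×10¹⁰/0.840.

S ≈ 8320 W/m²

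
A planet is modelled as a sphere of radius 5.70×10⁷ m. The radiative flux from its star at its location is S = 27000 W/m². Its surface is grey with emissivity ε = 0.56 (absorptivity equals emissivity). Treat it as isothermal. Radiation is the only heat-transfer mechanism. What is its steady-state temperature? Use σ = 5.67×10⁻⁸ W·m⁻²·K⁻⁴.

At equilibrium, absorbed power = emitted power.
Absorbing cross-section = πr² = 1.021×10¹⁶ m²; emitting surface = 4πr² = 4.083×10¹⁶ m² (ratio 4).
εS·A_cross = εσ·A_surf·T⁴  ⇒  T⁴ = S/(4σ)   (ε cancels).
T⁴ = 27000/(4·5.67×10⁻⁸) = 1.190×10¹¹ K⁴.
T = (1.190×10¹¹)^(1/4).

T ≈ 587 K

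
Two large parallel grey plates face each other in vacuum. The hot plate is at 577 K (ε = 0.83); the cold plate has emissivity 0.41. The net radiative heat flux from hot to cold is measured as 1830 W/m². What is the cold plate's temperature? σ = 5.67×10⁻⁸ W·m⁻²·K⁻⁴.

T₂ ≈ 400 K

q = σ(T₁⁴ − T₂⁴)/(1/ε₁ + 1/ε₂ − 1); denominator = 2.644.
T₂⁴ = T₁⁴ − q·(1/ε₁+1/ε₂−1)/σ = 1.108×10¹¹ − 1830·2.644/5.67×10⁻⁸
    = 2.551×10¹⁰ K⁴.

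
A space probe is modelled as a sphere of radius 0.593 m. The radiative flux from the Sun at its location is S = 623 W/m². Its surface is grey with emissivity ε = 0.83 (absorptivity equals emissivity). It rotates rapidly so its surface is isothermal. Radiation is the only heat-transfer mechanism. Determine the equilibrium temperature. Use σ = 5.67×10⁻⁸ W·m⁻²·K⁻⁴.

T ≈ 229 K

At equilibrium, absorbed power = emitted power.
Absorbing cross-section = πr² = 1.105 m²; emitting surface = 4πr² = 4.419 m² (ratio 4).
εS·A_cross = εσ·A_surf·T⁴  ⇒  T⁴ = S/(4σ)   (ε cancels).
T⁴ = 623/(4·5.67×10⁻⁸) = 2.747×10⁹ K⁴.
T = (2.747×10⁹)^(1/4).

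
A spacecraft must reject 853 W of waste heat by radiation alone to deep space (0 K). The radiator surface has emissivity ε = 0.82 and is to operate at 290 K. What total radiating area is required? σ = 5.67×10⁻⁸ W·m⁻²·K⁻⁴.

A ≈ 2.59 m²

P = εσA T⁴ ⇒ A = P/(εσT⁴).
T⁴ = 7.073×10⁹ K⁴.
A = 853/(0.82 × 5.67×10⁻⁸ × 7.073×10⁹).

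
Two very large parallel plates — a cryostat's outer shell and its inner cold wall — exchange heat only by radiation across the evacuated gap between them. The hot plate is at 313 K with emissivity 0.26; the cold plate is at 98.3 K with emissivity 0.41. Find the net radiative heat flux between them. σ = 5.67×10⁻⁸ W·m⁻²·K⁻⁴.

For two infinite grey parallel plates, q = σ(T₁⁴ − T₂⁴)/(1/ε₁ + 1/ε₂ − 1).
T₁⁴ − T₂⁴ = 9.598×10⁹ − 9.337×10⁷ = 9.505×10⁹ K⁴.
1/ε₁ + 1/ε₂ − 1 = 3.846 + 2.439 − 1 = 5.285.
q = 5.67×10⁻⁸ × 9.505×10⁹ / 5.285.

q ≈ 102 W/m²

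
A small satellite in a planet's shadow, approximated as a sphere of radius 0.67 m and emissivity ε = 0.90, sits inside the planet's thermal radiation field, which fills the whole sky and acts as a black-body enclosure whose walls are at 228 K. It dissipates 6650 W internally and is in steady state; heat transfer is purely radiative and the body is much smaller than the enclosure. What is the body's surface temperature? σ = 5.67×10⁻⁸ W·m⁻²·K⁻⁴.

T ≈ 401 K

For a small grey body in a large enclosure, net radiated power = εσA(T⁴ − T_w⁴).
Steady state: P = εσA(T⁴ − T_w⁴) with A = 4πr² = 5.641 m².
T⁴ = P/(εσA) + T_w⁴ = 6650/(0.90·5.67×10⁻⁸·5.641) + (228)⁴
    = 2.310×10¹⁰ + 2.702×10⁹ = 2.580×10¹⁰ K⁴.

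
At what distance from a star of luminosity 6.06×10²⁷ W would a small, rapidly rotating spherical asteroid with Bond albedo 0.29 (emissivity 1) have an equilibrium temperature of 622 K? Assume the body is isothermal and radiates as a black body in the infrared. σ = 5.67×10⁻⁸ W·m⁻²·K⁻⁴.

For an isothermal black-emitting sphere, (1−a)S·πr² = σ·4πr²·T⁴ ⇒ S = 4σT⁴/(1−a).
S = 4·5.67×10⁻⁸·(622)⁴/0.710 = 47810 W/m².
Flux falls as S = L/(4πd²), so d = √(L/(4πS)) = √(6.06×10²⁷/(4π·47810)).

d ≈ 1.00×10¹¹ m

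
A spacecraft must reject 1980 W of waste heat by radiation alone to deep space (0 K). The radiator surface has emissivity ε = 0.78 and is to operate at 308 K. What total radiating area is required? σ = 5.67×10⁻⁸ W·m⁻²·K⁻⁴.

A ≈ 4.97 m²

P = εσA T⁴ ⇒ A = P/(εσT⁴).
T⁴ = 8.999×10⁹ K⁴.
A = 1980/(0.78 × 5.67×10⁻⁸ × 8.999×10⁹).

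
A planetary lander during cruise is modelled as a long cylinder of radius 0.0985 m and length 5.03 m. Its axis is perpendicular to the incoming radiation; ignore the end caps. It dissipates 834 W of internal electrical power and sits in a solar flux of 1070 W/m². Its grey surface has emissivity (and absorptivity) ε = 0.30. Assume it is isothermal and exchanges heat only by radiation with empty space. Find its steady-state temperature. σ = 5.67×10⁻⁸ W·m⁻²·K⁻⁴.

T ≈ 384 K

At steady state, absorbed solar power + internal power = radiated power.
Absorbed: α·S·A_cross = 0.30·1070·0.9909 = 318.1 W (cross-section 2rL).
Total input = 318.1 + 834 = 1152 W.
Radiated: εσ·A_surf·T⁴ with A_surf = 2πrL = 3.113 m².
T⁴ = 1152/(0.30·5.67×10⁻⁸·3.113) = 2.176×10¹⁰ K⁴.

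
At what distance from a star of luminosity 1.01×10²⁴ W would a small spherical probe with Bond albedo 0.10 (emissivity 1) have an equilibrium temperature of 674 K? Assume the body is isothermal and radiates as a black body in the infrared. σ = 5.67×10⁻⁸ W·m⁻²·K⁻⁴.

d ≈ 1.24×10⁹ m

For an isothermal black-emitting sphere, (1−a)S·πr² = σ·4πr²·T⁴ ⇒ S = 4σT⁴/(1−a).
S = 4·5.67×10⁻⁸·(674)⁴/0.900 = 52000 W/m².
Flux falls as S = L/(4πd²), so d = √(L/(4πS)) = √(1.01×10²⁴/(4π·52000)).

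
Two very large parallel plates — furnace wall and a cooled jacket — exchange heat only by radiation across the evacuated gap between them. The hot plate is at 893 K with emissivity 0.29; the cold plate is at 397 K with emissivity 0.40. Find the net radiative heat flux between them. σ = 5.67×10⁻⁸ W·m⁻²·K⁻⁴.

q ≈ 7000 W/m²

For two infinite grey parallel plates, q = σ(T₁⁴ − T₂⁴)/(1/ε₁ + 1/ε₂ − 1).
T₁⁴ − T₂⁴ = 6.359×10¹¹ − 2.484×10¹⁰ = 6.111×10¹¹ K⁴.
1/ε₁ + 1/ε₂ − 1 = 3.448 + 2.500 − 1 = 4.948.
q = 5.67×10⁻⁸ × 6.111×10¹¹ / 4.948.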